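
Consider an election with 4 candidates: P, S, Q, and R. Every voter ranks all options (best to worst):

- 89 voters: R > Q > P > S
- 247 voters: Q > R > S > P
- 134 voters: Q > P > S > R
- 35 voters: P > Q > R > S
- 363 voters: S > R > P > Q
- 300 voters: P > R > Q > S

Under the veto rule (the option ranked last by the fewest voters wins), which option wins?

R

Last-place votes: P 247, S 424, Q 363, R 134.
R is ranked last by the fewest voters, so R wins.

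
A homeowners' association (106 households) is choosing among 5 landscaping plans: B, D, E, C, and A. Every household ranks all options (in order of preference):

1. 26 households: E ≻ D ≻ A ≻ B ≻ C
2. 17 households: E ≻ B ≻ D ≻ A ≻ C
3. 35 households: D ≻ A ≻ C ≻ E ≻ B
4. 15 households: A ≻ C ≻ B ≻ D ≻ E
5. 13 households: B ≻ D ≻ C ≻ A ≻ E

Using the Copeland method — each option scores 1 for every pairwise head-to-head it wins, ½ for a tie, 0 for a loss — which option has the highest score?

D

B: beats C; loses to D, E, and A → score 1.
D: beats B, E, C, and A → score 4.
E: beats B; loses to D, C, and A → score 1.
C: beats E; loses to B, D, and A → score 1.
A: beats B, E, and C; loses to D → score 3.
D has the best pairwise record.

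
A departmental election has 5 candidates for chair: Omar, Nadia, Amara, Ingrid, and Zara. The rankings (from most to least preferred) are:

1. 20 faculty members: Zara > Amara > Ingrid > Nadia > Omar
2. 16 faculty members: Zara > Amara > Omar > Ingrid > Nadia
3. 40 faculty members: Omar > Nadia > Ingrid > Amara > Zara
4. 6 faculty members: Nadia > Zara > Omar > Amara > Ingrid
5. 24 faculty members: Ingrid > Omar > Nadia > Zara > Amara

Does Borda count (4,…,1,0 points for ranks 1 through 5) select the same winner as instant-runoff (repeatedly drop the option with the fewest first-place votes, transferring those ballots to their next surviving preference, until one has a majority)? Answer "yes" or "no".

yes

Borda — scores: Omar 276, Nadia 212, Amara 154, Ingrid 232, Zara 186. Winner: Omar.
Instant-runoff — R1 Omar 40, Nadia 6, Amara 0, Ingrid 24, Zara 36 (Amara out); R2 Omar 40, Nadia 6, Ingrid 24, Zara 36 (Nadia out); R3 Omar 40, Ingrid 24, Zara 42 (Ingrid out); R4 Omar 64, Zara 42 (Omar winner). Winner: Omar.
The two methods agree.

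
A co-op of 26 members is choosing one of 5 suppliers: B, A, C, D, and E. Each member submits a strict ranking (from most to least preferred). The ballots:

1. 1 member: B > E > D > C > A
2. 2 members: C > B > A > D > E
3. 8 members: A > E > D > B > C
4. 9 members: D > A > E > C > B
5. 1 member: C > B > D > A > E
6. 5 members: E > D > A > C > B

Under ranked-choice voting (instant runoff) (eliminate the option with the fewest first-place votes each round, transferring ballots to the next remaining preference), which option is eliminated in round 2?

Round 1: B 1, A 8, C 3, D 9, E 5. Eliminate B.
Round 2: A 8, C 3, D 9, E 6. Eliminate C.

C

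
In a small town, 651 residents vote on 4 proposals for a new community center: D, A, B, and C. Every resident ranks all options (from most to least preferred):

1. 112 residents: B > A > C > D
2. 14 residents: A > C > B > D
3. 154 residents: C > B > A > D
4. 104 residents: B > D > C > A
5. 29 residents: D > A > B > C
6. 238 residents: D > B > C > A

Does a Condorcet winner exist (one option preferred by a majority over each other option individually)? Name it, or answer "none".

B

B vs D: 384–267 for B.
B vs A: 608–43 for B.
B vs C: 483–168 for B.
B beats every other option head-to-head.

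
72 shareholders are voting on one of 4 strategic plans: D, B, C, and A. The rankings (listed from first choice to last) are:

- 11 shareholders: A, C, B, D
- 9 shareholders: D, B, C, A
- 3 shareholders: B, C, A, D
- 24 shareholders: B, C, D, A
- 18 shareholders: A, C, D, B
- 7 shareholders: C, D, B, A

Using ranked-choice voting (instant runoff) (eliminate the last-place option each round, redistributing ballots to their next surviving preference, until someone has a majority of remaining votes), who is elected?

Round 1: D 9, B 27, C 7, A 29. Eliminate C.
Round 2: D 16, B 27, A 29. Eliminate D.
Round 3: B 43, A 29. B has a majority.

B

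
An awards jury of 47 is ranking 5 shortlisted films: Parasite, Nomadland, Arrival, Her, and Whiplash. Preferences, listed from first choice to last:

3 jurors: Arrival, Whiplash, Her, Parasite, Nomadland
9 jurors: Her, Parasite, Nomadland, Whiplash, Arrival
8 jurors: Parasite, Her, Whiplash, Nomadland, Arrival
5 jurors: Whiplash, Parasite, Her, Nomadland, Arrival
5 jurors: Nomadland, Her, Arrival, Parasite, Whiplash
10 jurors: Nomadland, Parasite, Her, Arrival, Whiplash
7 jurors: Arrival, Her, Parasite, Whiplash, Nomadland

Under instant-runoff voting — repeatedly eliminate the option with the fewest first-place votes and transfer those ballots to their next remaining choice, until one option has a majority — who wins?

Parasite

Round 1: Parasite 8, Nomadland 15, Arrival 10, Her 9, Whiplash 5. Eliminate Whiplash.
Round 2: Parasite 13, Nomadland 15, Arrival 10, Her 9. Eliminate Her.
Round 3: Parasite 22, Nomadland 15, Arrival 10. Eliminate Arrival.
Round 4: Parasite 32, Nomadland 15. Parasite has a majority.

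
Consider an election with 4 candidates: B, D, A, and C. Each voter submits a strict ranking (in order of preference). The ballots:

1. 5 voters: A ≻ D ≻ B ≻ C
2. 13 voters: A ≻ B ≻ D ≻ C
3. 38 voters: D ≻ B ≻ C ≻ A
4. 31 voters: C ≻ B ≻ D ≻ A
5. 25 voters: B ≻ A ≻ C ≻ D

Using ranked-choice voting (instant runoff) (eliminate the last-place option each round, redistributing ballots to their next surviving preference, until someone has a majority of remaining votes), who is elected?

Round 1: B 25, D 38, A 18, C 31. Eliminate A.
Round 2: B 38, D 43, C 31. Eliminate C.
Round 3: B 69, D 43. B has a majority.

B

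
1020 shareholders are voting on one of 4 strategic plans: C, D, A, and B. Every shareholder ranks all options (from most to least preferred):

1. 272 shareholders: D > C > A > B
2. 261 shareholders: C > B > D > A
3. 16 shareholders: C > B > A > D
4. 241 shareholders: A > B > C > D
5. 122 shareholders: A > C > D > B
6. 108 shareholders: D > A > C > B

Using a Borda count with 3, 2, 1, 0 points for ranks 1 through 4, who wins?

C: 272·2 + 261·3 + 16·3 + 241·1 + 122·2 + 108·1 = 1968
D: 272·3 + 261·1 + 16·0 + 241·0 + 122·1 + 108·3 = 1523
A: 272·1 + 261·0 + 16·1 + 241·3 + 122·3 + 108·2 = 1593
B: 272·0 + 261·2 + 16·2 + 241·2 + 122·0 + 108·0 = 1036
C has the highest Borda score (1968).

C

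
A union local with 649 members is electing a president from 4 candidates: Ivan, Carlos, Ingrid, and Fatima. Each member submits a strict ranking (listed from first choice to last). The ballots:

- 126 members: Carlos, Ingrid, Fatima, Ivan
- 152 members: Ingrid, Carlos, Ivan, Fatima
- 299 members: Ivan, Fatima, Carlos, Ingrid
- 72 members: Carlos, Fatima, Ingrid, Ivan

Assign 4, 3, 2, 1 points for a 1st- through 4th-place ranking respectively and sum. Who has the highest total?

Carlos

Ivan: 126·1 + 152·2 + 299·4 + 72·1 = 1698
Carlos: 126·4 + 152·3 + 299·2 + 72·4 = 1846
Ingrid: 126·3 + 152·4 + 299·1 + 72·2 = 1429
Fatima: 126·2 + 152·1 + 299·3 + 72·3 = 1517
Carlos has the highest Borda score (1846).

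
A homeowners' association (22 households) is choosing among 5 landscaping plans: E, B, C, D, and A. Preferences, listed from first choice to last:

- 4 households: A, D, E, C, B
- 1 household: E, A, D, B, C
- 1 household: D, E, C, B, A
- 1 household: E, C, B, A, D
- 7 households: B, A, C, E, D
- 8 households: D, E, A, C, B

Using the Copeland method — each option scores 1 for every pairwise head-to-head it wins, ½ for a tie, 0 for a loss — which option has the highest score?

A

E: beats B and C; ties A; loses to D → score 2.5.
B: loses to E, C, D, and A → score 0.
C: beats B; loses to E, D, and A → score 1.
D: beats E, B, and C; loses to A → score 3.
A: beats B, C, and D; ties E → score 3.5.
A has the best pairwise record.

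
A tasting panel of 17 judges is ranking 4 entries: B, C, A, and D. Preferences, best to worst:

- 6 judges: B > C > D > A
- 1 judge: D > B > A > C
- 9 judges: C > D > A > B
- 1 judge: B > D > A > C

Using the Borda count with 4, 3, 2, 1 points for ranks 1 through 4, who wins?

B: 6·4 + 1·3 + 9·1 + 1·4 = 40
C: 6·3 + 1·1 + 9·4 + 1·1 = 56
A: 6·1 + 1·2 + 9·2 + 1·2 = 28
D: 6·2 + 1·4 + 9·3 + 1·3 = 46
C has the highest Borda score (56).

C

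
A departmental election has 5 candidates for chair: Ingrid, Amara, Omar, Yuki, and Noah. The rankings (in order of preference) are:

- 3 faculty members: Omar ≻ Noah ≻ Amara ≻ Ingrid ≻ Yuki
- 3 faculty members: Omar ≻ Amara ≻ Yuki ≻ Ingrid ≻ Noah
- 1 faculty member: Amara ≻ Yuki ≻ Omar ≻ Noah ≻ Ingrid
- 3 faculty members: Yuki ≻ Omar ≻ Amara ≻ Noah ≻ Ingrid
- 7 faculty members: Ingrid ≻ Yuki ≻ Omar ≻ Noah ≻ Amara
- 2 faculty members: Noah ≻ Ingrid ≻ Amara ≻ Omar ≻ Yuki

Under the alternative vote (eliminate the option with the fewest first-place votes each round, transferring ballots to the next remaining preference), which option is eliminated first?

Round 1: Ingrid 7, Amara 1, Omar 6, Yuki 3, Noah 2. Eliminate Amara.

Amara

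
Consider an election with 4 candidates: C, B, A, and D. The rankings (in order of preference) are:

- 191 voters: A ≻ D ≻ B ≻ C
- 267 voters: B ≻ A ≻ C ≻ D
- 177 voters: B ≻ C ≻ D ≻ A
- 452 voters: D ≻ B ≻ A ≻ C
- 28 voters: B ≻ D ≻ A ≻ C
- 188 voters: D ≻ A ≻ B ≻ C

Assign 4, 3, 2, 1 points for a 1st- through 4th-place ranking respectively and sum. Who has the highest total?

C: 191·1 + 267·2 + 177·3 + 452·1 + 28·1 + 188·1 = 1924
B: 191·2 + 267·4 + 177·4 + 452·3 + 28·4 + 188·2 = 4002
A: 191·4 + 267·3 + 177·1 + 452·2 + 28·2 + 188·3 = 3266
D: 191·3 + 267·1 + 177·2 + 452·4 + 28·3 + 188·4 = 3838
B has the highest Borda score (4002).

B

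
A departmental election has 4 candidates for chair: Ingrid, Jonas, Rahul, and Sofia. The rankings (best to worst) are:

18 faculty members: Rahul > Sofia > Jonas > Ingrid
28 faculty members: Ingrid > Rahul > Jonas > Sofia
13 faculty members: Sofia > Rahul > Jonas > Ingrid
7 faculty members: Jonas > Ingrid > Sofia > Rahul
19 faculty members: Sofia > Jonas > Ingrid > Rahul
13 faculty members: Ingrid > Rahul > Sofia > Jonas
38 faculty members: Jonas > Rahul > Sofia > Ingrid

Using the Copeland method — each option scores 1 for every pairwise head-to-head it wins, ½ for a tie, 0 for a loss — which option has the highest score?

Ingrid: loses to Jonas, Rahul, and Sofia → score 0.
Jonas: beats Ingrid and Sofia; loses to Rahul → score 2.
Rahul: beats Ingrid, Jonas, and Sofia → score 3.
Sofia: beats Ingrid; loses to Jonas and Rahul → score 1.
Rahul has the best pairwise record.

Rahul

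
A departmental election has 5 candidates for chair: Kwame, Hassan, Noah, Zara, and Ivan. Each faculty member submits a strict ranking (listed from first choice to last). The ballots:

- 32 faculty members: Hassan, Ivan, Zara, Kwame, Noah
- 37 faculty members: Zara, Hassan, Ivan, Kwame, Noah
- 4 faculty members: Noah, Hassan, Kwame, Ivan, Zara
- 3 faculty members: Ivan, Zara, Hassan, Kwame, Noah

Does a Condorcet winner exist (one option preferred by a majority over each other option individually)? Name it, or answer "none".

none

Checking pairwise contests:
Hassan beats Kwame 76–0.
Zara beats Hassan 40–36.
Kwame beats Noah 72–4.
Ivan beats Zara 39–37.
Hassan beats Ivan 73–3.
Every option loses at least one head-to-head, so there is no Condorcet winner.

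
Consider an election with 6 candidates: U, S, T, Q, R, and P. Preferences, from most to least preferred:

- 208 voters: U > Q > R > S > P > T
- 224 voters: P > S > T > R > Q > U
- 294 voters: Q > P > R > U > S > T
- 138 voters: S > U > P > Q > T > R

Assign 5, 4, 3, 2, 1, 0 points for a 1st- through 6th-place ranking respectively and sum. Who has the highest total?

U: 208·5 + 224·0 + 294·2 + 138·4 = 2180
S: 208·2 + 224·4 + 294·1 + 138·5 = 2296
T: 208·0 + 224·3 + 294·0 + 138·1 = 810
Q: 208·4 + 224·1 + 294·5 + 138·2 = 2802
R: 208·3 + 224·2 + 294·3 + 138·0 = 1954
P: 208·1 + 224·5 + 294·4 + 138·3 = 2918
P has the highest Borda score (2918).

P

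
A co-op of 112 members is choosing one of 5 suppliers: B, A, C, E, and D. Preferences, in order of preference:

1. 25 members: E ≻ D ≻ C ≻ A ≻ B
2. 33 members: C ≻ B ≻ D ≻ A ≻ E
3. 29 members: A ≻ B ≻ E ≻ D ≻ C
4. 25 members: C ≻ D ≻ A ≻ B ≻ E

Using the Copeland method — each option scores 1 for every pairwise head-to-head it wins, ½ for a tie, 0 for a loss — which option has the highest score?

C

B: beats E and D; loses to A and C → score 2.
A: beats B and E; loses to C and D → score 2.
C: beats B, A, E, and D → score 4.
E: loses to B, A, C, and D → score 0.
D: beats A and E; loses to B and C → score 2.
C has the best pairwise record.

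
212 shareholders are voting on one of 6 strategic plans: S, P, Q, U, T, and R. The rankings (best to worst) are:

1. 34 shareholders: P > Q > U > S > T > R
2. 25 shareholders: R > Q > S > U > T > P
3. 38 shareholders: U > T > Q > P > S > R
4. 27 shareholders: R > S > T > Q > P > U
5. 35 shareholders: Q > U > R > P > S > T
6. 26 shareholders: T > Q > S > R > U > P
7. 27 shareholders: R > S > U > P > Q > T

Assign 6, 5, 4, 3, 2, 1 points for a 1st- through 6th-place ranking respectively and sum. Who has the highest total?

Q

S: 34·3 + 25·4 + 38·2 + 27·5 + 35·2 + 26·4 + 27·5 = 722
P: 34·6 + 25·1 + 38·3 + 27·2 + 35·3 + 26·1 + 27·3 = 609
Q: 34·5 + 25·5 + 38·4 + 27·3 + 35·6 + 26·5 + 27·2 = 922
U: 34·4 + 25·3 + 38·6 + 27·1 + 35·5 + 26·2 + 27·4 = 801
T: 34·2 + 25·2 + 38·5 + 27·4 + 35·1 + 26·6 + 27·1 = 634
R: 34·1 + 25·6 + 38·1 + 27·6 + 35·4 + 26·3 + 27·6 = 764
Q has the highest Borda score (922).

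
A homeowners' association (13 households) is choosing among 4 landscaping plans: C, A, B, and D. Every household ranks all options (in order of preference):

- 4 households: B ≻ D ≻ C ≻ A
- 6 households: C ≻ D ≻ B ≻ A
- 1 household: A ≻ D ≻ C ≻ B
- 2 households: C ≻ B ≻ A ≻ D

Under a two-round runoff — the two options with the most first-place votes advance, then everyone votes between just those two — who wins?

C

Round 1 first-place votes: C 8, A 1, B 4, D 0.
C and B advance.
Runoff: C is preferred to B by 9 voters; B by 4.
C wins the runoff.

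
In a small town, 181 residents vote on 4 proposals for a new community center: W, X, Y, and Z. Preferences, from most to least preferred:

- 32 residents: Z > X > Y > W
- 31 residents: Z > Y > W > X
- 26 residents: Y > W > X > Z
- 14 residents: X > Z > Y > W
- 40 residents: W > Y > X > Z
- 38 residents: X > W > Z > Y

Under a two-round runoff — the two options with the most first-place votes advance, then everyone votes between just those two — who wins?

X

Round 1 first-place votes: W 40, X 52, Y 26, Z 63.
Z and X advance.
Runoff: Z is preferred to X by 63 voters; X by 118.
X wins the runoff.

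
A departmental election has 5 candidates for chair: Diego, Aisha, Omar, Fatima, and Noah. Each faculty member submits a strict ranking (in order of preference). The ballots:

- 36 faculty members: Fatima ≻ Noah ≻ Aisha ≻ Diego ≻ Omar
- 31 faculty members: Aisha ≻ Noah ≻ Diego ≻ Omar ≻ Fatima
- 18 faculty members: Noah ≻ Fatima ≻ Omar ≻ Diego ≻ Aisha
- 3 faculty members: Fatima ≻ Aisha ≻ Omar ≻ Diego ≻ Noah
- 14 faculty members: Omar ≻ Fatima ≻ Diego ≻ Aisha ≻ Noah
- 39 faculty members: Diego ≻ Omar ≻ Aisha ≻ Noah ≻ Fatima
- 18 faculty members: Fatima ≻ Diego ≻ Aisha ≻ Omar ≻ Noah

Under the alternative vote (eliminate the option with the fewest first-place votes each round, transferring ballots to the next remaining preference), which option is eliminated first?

Omar

Round 1: Diego 39, Aisha 31, Omar 14, Fatima 57, Noah 18. Eliminate Omar.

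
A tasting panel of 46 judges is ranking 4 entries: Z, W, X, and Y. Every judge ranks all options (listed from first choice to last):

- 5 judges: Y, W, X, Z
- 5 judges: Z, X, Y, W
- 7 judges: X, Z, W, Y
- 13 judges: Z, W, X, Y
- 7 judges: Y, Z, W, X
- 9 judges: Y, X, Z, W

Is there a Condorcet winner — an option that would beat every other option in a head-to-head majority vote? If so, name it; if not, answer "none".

Z

Z vs W: 41–5 for Z.
Z vs X: 25–21 for Z.
Z vs Y: 25–21 for Z.
Z beats every other option head-to-head.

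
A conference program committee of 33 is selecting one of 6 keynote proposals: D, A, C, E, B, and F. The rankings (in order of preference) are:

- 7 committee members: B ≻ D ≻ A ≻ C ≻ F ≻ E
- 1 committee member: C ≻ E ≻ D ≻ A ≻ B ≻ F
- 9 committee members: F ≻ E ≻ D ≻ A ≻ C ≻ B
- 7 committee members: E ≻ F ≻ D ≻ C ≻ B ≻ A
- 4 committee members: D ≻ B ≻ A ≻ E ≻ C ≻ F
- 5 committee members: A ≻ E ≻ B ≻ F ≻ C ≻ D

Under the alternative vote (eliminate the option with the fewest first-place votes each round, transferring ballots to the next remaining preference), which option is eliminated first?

C

Round 1: D 4, A 5, C 1, E 7, B 7, F 9. Eliminate C.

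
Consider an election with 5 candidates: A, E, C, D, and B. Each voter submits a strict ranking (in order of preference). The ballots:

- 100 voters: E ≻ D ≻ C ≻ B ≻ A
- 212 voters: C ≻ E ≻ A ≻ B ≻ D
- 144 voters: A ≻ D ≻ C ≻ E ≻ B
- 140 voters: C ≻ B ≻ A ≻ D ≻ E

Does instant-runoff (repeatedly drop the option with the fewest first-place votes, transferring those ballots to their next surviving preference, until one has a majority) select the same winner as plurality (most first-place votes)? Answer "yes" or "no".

Instant-runoff — R1 A 144, E 100, C 352, D 0, B 0 (C winner). Winner: C.
Plurality — first-place votes: A 144, E 100, C 352, D 0, B 0. Winner: C.
The two methods agree.

yes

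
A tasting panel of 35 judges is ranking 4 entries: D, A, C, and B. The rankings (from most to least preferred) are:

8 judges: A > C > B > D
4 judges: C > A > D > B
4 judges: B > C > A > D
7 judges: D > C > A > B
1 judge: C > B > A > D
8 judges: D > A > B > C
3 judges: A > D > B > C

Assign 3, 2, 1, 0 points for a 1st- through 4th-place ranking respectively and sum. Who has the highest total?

A

D: 8·0 + 4·1 + 4·0 + 7·3 + 1·0 + 8·3 + 3·2 = 55
A: 8·3 + 4·2 + 4·1 + 7·1 + 1·1 + 8·2 + 3·3 = 69
C: 8·2 + 4·3 + 4·2 + 7·2 + 1·3 + 8·0 + 3·0 = 53
B: 8·1 + 4·0 + 4·3 + 7·0 + 1·2 + 8·1 + 3·1 = 33
A has the highest Borda score (69).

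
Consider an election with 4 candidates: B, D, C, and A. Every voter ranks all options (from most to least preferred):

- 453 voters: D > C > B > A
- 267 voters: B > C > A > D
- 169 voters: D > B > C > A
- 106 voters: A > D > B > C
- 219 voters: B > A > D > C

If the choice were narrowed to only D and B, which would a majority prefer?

D

Voters preferring D to B: 728; preferring B to D: 486.
D wins the head-to-head.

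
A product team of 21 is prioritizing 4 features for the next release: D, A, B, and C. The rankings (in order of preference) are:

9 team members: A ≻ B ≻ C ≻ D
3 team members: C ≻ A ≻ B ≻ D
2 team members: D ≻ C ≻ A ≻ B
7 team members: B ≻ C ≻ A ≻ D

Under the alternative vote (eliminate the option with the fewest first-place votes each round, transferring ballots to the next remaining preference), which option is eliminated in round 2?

Round 1: D 2, A 9, B 7, C 3. Eliminate D.
Round 2: A 9, B 7, C 5. Eliminate C.

C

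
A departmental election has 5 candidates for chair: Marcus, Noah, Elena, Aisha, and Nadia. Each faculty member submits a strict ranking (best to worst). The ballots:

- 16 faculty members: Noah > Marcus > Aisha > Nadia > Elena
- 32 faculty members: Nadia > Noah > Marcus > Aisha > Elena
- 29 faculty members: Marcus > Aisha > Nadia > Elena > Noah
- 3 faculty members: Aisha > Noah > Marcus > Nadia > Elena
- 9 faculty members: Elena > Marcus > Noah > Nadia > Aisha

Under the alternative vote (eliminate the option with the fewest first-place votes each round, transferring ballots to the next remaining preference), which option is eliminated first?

Round 1: Marcus 29, Noah 16, Elena 9, Aisha 3, Nadia 32. Eliminate Aisha.

Aisha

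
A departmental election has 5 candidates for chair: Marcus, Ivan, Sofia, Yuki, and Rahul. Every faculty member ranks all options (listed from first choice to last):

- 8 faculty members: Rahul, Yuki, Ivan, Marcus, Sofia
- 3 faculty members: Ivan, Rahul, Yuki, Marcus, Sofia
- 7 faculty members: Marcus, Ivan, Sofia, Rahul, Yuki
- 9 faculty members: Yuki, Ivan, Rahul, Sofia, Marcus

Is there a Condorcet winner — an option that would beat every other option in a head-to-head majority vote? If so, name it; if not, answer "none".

none

Checking pairwise contests:
Ivan beats Marcus 20–7.
Yuki beats Ivan 17–10.
Marcus beats Sofia 18–9.
Rahul beats Yuki 18–9.
Ivan beats Rahul 19–8.
Every option loses at least one head-to-head, so there is no Condorcet winner.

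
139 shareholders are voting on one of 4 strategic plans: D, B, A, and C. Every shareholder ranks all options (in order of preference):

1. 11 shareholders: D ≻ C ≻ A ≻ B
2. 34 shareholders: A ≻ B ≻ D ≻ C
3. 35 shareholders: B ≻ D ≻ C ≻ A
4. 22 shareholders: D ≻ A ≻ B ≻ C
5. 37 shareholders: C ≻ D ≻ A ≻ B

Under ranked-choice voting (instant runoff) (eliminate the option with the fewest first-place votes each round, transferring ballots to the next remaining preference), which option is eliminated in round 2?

B

Round 1: D 33, B 35, A 34, C 37. Eliminate D.
Round 2: B 35, A 56, C 48. Eliminate B.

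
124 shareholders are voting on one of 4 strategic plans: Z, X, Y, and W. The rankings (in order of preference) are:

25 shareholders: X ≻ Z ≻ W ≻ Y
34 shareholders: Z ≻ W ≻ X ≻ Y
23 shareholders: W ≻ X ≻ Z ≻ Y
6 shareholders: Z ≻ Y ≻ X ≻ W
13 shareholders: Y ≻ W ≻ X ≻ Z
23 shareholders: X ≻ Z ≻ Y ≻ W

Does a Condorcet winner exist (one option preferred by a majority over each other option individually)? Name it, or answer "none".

none

Checking pairwise contests:
X beats Z 84–40.
W beats X 70–54.
Z beats Y 111–13.
Z beats W 88–36.
Every option loses at least one head-to-head, so there is no Condorcet winner.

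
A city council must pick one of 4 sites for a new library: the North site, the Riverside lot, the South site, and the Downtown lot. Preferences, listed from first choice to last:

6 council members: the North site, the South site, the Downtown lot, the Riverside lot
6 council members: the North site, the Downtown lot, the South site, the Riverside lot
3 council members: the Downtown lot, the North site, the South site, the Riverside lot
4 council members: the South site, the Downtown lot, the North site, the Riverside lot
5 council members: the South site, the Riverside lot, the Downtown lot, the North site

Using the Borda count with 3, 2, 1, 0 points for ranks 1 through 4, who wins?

the South site

the North site: 6·3 + 6·3 + 3·2 + 4·1 + 5·0 = 46
the Riverside lot: 6·0 + 6·0 + 3·0 + 4·0 + 5·2 = 10
the South site: 6·2 + 6·1 + 3·1 + 4·3 + 5·3 = 48
the Downtown lot: 6·1 + 6·2 + 3·3 + 4·2 + 5·1 = 40
the South site has the highest Borda score (48).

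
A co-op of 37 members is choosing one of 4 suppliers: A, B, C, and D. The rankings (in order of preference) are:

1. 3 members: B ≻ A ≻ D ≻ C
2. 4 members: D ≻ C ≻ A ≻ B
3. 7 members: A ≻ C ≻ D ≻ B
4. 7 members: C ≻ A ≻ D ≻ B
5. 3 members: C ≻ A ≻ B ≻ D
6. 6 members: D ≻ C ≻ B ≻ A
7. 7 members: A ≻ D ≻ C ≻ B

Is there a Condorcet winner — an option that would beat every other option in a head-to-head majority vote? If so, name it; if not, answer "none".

Checking pairwise contests:
C beats A 20–17.
A beats B 28–9.
D beats C 20–17.
A beats D 27–10.
Every option loses at least one head-to-head, so there is no Condorcet winner.

none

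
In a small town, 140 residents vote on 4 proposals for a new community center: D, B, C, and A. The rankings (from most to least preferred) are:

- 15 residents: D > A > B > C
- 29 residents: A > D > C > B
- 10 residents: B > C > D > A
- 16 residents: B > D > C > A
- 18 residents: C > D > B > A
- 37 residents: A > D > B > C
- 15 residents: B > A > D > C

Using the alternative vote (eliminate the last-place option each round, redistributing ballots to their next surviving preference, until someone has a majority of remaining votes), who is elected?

Round 1: D 15, B 41, C 18, A 66. Eliminate D.
Round 2: B 41, C 18, A 81. A has a majority.

A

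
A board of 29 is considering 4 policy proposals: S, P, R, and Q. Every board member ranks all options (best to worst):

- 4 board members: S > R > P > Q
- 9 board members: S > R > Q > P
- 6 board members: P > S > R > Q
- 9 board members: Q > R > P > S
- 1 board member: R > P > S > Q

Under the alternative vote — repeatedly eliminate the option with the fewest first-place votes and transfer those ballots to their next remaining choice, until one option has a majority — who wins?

S

Round 1: S 13, P 6, R 1, Q 9. Eliminate R.
Round 2: S 13, P 7, Q 9. Eliminate P.
Round 3: S 20, Q 9. S has a majority.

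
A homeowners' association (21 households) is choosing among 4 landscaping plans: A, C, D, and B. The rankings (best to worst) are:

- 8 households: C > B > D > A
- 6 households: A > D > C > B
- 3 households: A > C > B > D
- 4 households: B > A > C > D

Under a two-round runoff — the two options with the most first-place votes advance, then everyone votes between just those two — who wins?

A

Round 1 first-place votes: A 9, C 8, D 0, B 4.
A and C advance.
Runoff: A is preferred to C by 13 voters; C by 8.
A wins the runoff.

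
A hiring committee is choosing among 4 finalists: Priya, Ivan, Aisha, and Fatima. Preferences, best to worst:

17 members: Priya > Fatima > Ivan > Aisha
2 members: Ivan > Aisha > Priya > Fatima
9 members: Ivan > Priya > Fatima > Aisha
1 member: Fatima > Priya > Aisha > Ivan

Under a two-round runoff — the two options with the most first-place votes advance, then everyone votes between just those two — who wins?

Round 1 first-place votes: Priya 17, Ivan 11, Aisha 0, Fatima 1.
Priya and Ivan advance.
Runoff: Priya is preferred to Ivan by 18 voters; Ivan by 11.
Priya wins the runoff.

Priya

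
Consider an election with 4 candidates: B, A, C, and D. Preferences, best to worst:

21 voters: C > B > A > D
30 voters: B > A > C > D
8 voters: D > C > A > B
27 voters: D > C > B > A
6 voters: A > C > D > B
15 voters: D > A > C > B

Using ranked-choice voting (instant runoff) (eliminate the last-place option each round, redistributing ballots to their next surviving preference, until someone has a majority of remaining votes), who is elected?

D

Round 1: B 30, A 6, C 21, D 50. Eliminate A.
Round 2: B 30, C 27, D 50. Eliminate C.
Round 3: B 51, D 56. D has a majority.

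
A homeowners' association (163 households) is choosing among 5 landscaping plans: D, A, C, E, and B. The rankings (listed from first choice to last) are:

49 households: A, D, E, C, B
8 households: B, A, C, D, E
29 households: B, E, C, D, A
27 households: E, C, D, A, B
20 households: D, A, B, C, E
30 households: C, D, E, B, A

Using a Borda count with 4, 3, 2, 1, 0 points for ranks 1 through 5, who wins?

D

D: 49·3 + 8·1 + 29·1 + 27·2 + 20·4 + 30·3 = 408
A: 49·4 + 8·3 + 29·0 + 27·1 + 20·3 + 30·0 = 307
C: 49·1 + 8·2 + 29·2 + 27·3 + 20·1 + 30·4 = 344
E: 49·2 + 8·0 + 29·3 + 27·4 + 20·0 + 30·2 = 353
B: 49·0 + 8·4 + 29·4 + 27·0 + 20·2 + 30·1 = 218
D has the highest Borda score (408).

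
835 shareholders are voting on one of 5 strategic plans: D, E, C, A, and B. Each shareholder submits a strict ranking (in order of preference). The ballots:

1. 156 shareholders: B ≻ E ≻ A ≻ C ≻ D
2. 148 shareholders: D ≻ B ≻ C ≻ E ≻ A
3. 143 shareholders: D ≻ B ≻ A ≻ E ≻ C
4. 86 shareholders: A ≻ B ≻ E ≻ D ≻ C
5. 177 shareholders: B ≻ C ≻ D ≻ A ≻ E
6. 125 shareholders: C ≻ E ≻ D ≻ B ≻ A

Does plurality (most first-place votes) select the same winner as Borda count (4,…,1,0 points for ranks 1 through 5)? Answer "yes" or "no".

Plurality — first-place votes: D 291, E 0, C 125, A 86, B 333. Winner: B.
Borda — scores: D 1854, E 1306, C 1483, A 1119, B 2588. Winner: B.
The two methods agree.

yes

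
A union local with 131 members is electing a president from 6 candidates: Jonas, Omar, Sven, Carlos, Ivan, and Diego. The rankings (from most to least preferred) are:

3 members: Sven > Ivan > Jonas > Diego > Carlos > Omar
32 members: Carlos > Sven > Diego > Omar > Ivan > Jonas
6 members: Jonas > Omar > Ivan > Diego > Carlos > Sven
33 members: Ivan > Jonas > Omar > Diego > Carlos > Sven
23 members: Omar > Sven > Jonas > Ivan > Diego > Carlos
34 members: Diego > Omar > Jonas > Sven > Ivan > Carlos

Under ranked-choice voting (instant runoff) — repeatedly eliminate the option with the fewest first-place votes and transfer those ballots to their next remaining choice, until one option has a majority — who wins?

Diego

Round 1: Jonas 6, Omar 23, Sven 3, Carlos 32, Ivan 33, Diego 34. Eliminate Sven.
Round 2: Jonas 6, Omar 23, Carlos 32, Ivan 36, Diego 34. Eliminate Jonas.
Round 3: Omar 29, Carlos 32, Ivan 36, Diego 34. Eliminate Omar.
Round 4: Carlos 32, Ivan 65, Diego 34. Eliminate Carlos.
Round 5: Ivan 65, Diego 66. Diego has a majority.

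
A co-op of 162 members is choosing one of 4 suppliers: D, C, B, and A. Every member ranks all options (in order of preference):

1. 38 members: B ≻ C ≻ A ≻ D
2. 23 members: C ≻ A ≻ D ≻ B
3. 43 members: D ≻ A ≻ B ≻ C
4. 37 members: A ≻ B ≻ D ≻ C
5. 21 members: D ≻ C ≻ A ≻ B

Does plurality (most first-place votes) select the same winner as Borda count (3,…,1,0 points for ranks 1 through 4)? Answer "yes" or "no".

Plurality — first-place votes: D 64, C 23, B 38, A 37. Winner: D.
Borda — scores: D 252, C 187, B 231, A 302. Winner: A.
The two methods disagree.

no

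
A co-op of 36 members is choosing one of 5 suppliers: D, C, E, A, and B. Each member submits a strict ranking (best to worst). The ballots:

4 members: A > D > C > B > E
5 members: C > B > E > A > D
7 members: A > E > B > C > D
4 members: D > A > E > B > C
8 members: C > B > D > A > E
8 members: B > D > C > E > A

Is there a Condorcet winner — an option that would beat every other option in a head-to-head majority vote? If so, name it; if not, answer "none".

B vs D: 28–8 for B.
B vs C: 19–17 for B.
B vs E: 25–11 for B.
B vs A: 21–15 for B.
B beats every other option head-to-head.

B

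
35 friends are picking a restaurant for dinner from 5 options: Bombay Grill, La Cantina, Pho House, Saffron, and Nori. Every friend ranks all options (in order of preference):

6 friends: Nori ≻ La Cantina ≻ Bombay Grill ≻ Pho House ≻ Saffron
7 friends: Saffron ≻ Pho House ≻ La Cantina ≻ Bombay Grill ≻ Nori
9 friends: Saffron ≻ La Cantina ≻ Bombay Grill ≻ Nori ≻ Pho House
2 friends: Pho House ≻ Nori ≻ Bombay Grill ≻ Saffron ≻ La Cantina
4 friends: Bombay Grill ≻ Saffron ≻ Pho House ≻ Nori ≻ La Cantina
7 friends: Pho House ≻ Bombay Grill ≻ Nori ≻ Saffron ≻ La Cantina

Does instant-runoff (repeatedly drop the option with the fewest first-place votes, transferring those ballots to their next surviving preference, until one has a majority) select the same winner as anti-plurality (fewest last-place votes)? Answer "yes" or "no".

Instant-runoff — R1 Bombay Grill 4, La Cantina 0, Pho House 9, Saffron 16, Nori 6 (La Cantina out); R2 Bombay Grill 4, Pho House 9, Saffron 16, Nori 6 (Bombay Grill out); R3 Pho House 9, Saffron 20, Nori 6 (Saffron winner). Winner: Saffron.
Anti-plurality — last-place votes: Bombay Grill 0, La Cantina 13, Pho House 9, Saffron 6, Nori 7. Winner: Bombay Grill.
The two methods disagree.

no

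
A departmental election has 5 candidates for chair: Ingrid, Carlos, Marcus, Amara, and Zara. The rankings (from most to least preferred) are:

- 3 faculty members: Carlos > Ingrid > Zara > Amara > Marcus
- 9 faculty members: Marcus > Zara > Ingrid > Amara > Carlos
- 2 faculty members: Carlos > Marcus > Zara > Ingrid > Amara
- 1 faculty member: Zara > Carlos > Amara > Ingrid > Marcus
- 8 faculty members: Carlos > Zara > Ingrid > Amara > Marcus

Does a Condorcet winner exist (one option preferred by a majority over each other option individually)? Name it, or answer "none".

Carlos

Carlos vs Ingrid: 14–9 for Carlos.
Carlos vs Marcus: 14–9 for Carlos.
Carlos vs Amara: 14–9 for Carlos.
Carlos vs Zara: 13–10 for Carlos.
Carlos beats every other option head-to-head.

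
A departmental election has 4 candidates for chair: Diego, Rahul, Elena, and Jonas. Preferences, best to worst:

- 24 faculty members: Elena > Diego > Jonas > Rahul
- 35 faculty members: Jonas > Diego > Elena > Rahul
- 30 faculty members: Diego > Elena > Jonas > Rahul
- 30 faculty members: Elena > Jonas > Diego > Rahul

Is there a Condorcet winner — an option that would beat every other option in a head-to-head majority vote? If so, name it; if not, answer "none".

none

Checking pairwise contests:
Jonas beats Diego 65–54.
Diego beats Rahul 119–0.
Diego beats Elena 65–54.
Elena beats Jonas 84–35.
Every option loses at least one head-to-head, so there is no Condorcet winner.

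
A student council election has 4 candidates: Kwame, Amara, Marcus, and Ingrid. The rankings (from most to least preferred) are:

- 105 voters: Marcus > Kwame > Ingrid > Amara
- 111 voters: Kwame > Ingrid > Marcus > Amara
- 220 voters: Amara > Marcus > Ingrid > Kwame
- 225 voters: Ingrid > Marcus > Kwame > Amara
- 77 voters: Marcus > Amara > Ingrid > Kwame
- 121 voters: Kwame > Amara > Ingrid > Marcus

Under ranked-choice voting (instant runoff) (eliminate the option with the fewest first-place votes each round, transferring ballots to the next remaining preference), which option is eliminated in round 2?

Round 1: Kwame 232, Amara 220, Marcus 182, Ingrid 225. Eliminate Marcus.
Round 2: Kwame 337, Amara 297, Ingrid 225. Eliminate Ingrid.

Ingrid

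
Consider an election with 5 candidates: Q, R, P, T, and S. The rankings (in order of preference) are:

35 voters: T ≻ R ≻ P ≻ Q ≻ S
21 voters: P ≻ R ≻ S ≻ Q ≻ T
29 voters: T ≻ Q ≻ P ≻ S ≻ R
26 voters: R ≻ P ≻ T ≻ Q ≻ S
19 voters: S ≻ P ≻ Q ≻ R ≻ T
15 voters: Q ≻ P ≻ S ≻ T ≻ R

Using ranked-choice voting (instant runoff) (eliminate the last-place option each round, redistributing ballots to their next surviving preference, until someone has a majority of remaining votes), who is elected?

Round 1: Q 15, R 26, P 21, T 64, S 19. Eliminate Q.
Round 2: R 26, P 36, T 64, S 19. Eliminate S.
Round 3: R 26, P 55, T 64. Eliminate R.
Round 4: P 81, T 64. P has a majority.

P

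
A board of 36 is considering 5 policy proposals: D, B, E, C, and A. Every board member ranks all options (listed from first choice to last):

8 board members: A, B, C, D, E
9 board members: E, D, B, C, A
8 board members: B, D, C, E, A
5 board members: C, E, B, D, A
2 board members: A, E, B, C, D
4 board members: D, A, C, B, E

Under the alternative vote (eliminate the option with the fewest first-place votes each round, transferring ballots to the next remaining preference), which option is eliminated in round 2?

C

Round 1: D 4, B 8, E 9, C 5, A 10. Eliminate D.
Round 2: B 8, E 9, C 5, A 14. Eliminate C.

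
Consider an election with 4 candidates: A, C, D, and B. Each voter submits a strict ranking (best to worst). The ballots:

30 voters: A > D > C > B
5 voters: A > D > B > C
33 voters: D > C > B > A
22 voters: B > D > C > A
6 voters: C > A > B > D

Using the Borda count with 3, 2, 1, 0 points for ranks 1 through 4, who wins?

A: 30·3 + 5·3 + 33·0 + 22·0 + 6·2 = 117
C: 30·1 + 5·0 + 33·2 + 22·1 + 6·3 = 136
D: 30·2 + 5·2 + 33·3 + 22·2 + 6·0 = 213
B: 30·0 + 5·1 + 33·1 + 22·3 + 6·1 = 110
D has the highest Borda score (213).

D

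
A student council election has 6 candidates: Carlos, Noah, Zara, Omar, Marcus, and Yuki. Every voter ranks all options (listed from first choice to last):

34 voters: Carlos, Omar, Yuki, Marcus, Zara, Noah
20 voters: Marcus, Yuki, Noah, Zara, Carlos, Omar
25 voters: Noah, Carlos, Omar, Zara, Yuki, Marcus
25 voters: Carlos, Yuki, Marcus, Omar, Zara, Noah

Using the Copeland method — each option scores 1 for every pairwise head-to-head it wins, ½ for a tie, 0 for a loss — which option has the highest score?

Carlos: beats Noah, Zara, Omar, Marcus, and Yuki → score 5.
Noah: loses to Carlos, Zara, Omar, Marcus, and Yuki → score 0.
Zara: beats Noah; loses to Carlos, Omar, Marcus, and Yuki → score 1.
Omar: beats Noah, Zara, Marcus, and Yuki; loses to Carlos → score 4.
Marcus: beats Noah and Zara; loses to Carlos, Omar, and Yuki → score 2.
Yuki: beats Noah, Zara, and Marcus; loses to Carlos and Omar → score 3.
Carlos has the best pairwise record.

Carlos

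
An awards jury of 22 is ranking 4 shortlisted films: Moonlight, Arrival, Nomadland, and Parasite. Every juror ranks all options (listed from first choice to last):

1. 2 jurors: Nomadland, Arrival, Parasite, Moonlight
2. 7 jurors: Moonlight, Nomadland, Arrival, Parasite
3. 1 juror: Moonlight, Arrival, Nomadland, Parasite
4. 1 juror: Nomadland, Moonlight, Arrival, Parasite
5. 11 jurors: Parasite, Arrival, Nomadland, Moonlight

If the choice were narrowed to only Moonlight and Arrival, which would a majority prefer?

Arrival

Voters preferring Moonlight to Arrival: 9; preferring Arrival to Moonlight: 13.
Arrival wins the head-to-head.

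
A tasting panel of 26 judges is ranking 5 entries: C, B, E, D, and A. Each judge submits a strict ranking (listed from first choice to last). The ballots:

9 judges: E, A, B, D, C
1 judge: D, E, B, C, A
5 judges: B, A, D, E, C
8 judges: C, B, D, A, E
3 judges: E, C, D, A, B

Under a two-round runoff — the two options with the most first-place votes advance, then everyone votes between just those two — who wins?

E

Round 1 first-place votes: C 8, B 5, E 12, D 1, A 0.
E and C advance.
Runoff: E is preferred to C by 18 voters; C by 8.
E wins the runoff.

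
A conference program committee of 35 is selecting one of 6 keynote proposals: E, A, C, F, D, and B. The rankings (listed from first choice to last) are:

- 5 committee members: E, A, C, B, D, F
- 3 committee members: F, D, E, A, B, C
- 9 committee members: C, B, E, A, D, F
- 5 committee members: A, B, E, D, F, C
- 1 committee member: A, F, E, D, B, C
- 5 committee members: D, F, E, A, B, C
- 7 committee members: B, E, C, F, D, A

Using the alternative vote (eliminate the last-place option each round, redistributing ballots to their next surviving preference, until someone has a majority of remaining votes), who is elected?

Round 1: E 5, A 6, C 9, F 3, D 5, B 7. Eliminate F.
Round 2: E 5, A 6, C 9, D 8, B 7. Eliminate E.
Round 3: A 11, C 9, D 8, B 7. Eliminate B.
Round 4: A 11, C 16, D 8. Eliminate D.
Round 5: A 19, C 16. A has a majority.

A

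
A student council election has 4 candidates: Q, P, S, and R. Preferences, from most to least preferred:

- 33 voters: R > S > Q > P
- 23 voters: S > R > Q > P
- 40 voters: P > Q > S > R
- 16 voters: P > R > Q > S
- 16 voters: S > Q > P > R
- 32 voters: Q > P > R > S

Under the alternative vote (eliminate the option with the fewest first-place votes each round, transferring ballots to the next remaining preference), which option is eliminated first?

Round 1: Q 32, P 56, S 39, R 33. Eliminate Q.

Q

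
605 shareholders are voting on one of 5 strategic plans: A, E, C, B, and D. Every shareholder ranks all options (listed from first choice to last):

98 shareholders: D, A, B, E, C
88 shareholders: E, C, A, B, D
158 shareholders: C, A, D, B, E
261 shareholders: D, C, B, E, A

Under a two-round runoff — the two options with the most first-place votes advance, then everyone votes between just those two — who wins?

D

Round 1 first-place votes: A 0, E 88, C 158, B 0, D 359.
D and C advance.
Runoff: D is preferred to C by 359 voters; C by 246.
D wins the runoff.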